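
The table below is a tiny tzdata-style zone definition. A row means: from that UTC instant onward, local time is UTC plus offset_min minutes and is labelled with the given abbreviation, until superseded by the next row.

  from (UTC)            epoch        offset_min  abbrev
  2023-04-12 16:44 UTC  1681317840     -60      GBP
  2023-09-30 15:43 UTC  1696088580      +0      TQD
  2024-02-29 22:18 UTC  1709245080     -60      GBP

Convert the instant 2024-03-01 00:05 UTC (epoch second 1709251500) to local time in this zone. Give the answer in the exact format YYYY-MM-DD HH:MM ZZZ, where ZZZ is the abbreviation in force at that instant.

2024-02-29 23:05 GBP

Query: 2024-03-01 00:05 UTC
Rule 3/3 (GBP, -01:00): 2024-02-29 22:18 UTC ≤ query < +∞
0·60 + 5 - 60 = -55 min
-55 = -1·1440 + 1385; 1385 = 23·60 + 5 → 23:05, 2024-03-01 - 1 day = 2024-02-29
→ 2024-02-29 23:05 GBP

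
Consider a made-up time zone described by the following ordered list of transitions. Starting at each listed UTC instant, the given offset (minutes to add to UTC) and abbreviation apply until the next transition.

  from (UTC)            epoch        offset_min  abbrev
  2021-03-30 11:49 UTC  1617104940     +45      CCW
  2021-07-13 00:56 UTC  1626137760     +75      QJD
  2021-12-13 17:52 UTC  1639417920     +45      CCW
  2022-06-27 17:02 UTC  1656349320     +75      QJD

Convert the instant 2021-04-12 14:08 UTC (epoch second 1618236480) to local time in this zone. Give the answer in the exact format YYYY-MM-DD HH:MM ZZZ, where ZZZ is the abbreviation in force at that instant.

Query: 2021-04-12 14:08 UTC
Rule 1/4 (CCW, +00:45): 2021-03-30 11:49 UTC ≤ query < 2021-07-13 00:56 UTC
14·60 + 8 + 45 = 893 min
893 = 0·1440 + 893; 893 = 14·60 + 53 → 14:53, same day
→ 2021-04-12 14:53 CCW

2021-04-12 14:53 CCW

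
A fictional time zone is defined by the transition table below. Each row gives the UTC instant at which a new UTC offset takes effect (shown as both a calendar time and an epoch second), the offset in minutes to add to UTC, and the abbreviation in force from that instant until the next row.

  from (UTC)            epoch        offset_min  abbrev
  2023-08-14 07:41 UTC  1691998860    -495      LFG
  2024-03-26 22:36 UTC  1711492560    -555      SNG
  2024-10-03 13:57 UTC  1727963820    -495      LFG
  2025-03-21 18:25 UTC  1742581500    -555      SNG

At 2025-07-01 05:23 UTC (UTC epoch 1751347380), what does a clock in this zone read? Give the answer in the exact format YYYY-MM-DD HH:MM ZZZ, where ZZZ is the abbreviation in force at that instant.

2025-06-30 20:08 SNG

Query: 2025-07-01 05:23 UTC
Rule 4/4 (SNG, -09:15): 2025-03-21 18:25 UTC ≤ query < +∞
5·60 + 23 - 555 = -232 min
-232 = -1·1440 + 1208; 1208 = 20·60 + 8 → 20:08, 2025-07-01 - 1 day = 2025-06-30
→ 2025-06-30 20:08 SNG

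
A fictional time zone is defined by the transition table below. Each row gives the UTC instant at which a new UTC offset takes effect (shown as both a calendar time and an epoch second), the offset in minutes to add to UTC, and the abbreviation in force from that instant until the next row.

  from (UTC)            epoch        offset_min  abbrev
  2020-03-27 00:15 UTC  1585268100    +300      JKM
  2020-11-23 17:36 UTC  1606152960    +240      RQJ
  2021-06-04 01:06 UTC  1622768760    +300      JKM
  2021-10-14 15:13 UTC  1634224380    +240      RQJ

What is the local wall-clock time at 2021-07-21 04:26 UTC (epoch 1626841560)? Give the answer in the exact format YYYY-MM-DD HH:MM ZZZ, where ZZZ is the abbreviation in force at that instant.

Query: 2021-07-21 04:26 UTC
Rule 3/4 (JKM, +05:00): 2021-06-04 01:06 UTC ≤ query < 2021-10-14 15:13 UTC
4·60 + 26 + 300 = 566 min
566 = 0·1440 + 566; 566 = 9·60 + 26 → 09:26, same day
→ 2021-07-21 09:26 JKM

2021-07-21 09:26 JKM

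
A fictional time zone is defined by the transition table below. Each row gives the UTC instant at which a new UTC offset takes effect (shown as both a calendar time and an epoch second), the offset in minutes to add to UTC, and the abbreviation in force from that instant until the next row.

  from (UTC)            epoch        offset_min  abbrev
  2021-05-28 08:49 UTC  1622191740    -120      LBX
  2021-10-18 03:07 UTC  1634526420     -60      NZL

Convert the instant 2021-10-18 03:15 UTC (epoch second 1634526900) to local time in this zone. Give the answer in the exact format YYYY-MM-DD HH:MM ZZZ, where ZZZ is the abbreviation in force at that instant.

Query: 2021-10-18 03:15 UTC
Rule 2/2 (NZL, -01:00): 2021-10-18 03:07 UTC ≤ query < +∞
3·60 + 15 - 60 = 135 min
135 = 0·1440 + 135; 135 = 2·60 + 15 → 02:15, same day
→ 2021-10-18 02:15 NZL

2021-10-18 02:15 NZL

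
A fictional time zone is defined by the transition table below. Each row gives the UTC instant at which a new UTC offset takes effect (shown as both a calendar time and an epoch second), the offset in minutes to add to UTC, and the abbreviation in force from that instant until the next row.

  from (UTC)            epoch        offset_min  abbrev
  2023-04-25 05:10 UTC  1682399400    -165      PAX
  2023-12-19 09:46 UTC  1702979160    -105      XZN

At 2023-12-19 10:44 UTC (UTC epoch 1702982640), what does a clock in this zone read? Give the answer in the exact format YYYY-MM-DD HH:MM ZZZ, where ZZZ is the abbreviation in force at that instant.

Query: 2023-12-19 10:44 UTC
Rule 2/2 (XZN, -01:45): 2023-12-19 09:46 UTC ≤ query < +∞
10·60 + 44 - 105 = 539 min
539 = 0·1440 + 539; 539 = 8·60 + 59 → 08:59, same day
→ 2023-12-19 08:59 XZN

2023-12-19 08:59 XZN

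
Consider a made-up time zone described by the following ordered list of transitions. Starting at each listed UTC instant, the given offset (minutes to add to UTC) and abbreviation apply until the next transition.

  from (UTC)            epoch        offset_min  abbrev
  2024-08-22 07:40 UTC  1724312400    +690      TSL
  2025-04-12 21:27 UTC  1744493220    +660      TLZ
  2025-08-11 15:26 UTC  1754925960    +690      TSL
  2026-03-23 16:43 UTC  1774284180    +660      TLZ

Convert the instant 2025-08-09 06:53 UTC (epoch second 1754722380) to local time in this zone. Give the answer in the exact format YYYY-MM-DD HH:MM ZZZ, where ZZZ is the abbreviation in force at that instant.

Query: 2025-08-09 06:53 UTC
Rule 2/4 (TLZ, +11:00): 2025-04-12 21:27 UTC ≤ query < 2025-08-11 15:26 UTC
6·60 + 53 + 660 = 1073 min
1073 = 0·1440 + 1073; 1073 = 17·60 + 53 → 17:53, same day
→ 2025-08-09 17:53 TLZ

2025-08-09 17:53 TLZ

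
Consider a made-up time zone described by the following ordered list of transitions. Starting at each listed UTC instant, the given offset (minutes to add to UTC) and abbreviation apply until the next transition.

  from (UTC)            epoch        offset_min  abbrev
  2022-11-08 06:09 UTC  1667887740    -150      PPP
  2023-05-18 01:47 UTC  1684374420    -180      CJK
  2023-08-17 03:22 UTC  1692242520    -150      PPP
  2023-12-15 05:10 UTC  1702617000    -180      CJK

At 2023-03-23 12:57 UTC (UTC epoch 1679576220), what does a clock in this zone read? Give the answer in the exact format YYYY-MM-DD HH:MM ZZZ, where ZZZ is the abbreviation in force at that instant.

Query: 2023-03-23 12:57 UTC
Rule 1/4 (PPP, -02:30): 2022-11-08 06:09 UTC ≤ query < 2023-05-18 01:47 UTC
12·60 + 57 - 150 = 627 min
627 = 0·1440 + 627; 627 = 10·60 + 27 → 10:27, same day
→ 2023-03-23 10:27 PPP

2023-03-23 10:27 PPP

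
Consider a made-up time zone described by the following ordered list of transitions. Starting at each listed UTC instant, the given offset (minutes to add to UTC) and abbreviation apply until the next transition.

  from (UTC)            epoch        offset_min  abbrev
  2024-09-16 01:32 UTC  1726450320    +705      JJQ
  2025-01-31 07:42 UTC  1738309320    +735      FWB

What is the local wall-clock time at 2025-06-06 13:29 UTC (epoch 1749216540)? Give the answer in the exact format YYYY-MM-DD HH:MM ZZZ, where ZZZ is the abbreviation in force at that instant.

2025-06-07 01:44 FWB

Query: 2025-06-06 13:29 UTC
Rule 2/2 (FWB, +12:15): 2025-01-31 07:42 UTC ≤ query < +∞
13·60 + 29 + 735 = 1544 min
1544 = 1·1440 + 104; 104 = 1·60 + 44 → 01:44, 2025-06-06 + 1 day = 2025-06-07
→ 2025-06-07 01:44 FWB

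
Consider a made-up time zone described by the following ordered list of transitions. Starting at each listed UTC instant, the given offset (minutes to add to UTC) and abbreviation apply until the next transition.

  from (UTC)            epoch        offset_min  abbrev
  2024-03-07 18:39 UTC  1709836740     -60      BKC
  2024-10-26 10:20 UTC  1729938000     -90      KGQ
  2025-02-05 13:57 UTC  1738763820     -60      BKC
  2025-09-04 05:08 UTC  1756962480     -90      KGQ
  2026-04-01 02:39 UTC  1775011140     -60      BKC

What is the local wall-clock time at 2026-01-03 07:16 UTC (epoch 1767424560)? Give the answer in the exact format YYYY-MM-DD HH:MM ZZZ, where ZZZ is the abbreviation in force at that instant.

2026-01-03 05:46 KGQ

Query: 2026-01-03 07:16 UTC
Rule 4/5 (KGQ, -01:30): 2025-09-04 05:08 UTC ≤ query < 2026-04-01 02:39 UTC
7·60 + 16 - 90 = 346 min
346 = 0·1440 + 346; 346 = 5·60 + 46 → 05:46, same day
→ 2026-01-03 05:46 KGQ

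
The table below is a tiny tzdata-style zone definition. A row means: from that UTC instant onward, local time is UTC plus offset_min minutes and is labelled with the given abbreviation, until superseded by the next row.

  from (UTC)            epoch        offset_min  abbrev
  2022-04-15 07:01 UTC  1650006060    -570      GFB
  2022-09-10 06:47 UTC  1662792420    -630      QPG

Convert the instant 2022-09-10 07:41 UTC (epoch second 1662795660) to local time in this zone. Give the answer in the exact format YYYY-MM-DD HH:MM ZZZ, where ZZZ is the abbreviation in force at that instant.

2022-09-09 21:11 QPG

Query: 2022-09-10 07:41 UTC
Rule 2/2 (QPG, -10:30): 2022-09-10 06:47 UTC ≤ query < +∞
7·60 + 41 - 630 = -169 min
-169 = -1·1440 + 1271; 1271 = 21·60 + 11 → 21:11, 2022-09-10 - 1 day = 2022-09-09
→ 2022-09-09 21:11 QPG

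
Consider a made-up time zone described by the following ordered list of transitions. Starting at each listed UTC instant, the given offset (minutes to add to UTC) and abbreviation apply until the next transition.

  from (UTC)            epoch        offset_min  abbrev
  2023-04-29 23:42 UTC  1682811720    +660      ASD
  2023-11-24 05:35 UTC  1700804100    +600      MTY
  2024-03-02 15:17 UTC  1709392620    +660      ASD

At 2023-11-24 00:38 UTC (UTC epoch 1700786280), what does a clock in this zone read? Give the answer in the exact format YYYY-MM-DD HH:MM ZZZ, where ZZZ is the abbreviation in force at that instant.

Query: 2023-11-24 00:38 UTC
Rule 1/3 (ASD, +11:00): 2023-04-29 23:42 UTC ≤ query < 2023-11-24 05:35 UTC
0·60 + 38 + 660 = 698 min
698 = 0·1440 + 698; 698 = 11·60 + 38 → 11:38, same day
→ 2023-11-24 11:38 ASD

2023-11-24 11:38 ASD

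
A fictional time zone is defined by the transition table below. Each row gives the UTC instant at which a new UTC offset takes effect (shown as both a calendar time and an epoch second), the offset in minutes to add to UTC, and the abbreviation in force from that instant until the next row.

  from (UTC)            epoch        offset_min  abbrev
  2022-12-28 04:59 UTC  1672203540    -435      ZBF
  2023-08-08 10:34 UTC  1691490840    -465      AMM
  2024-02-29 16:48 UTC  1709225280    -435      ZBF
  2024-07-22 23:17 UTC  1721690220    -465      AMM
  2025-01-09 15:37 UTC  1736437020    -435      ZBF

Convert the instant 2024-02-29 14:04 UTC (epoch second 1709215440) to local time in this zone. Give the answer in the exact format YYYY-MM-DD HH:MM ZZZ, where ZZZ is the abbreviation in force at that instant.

Query: 2024-02-29 14:04 UTC
Rule 2/5 (AMM, -07:45): 2023-08-08 10:34 UTC ≤ query < 2024-02-29 16:48 UTC
14·60 + 4 - 465 = 379 min
379 = 0·1440 + 379; 379 = 6·60 + 19 → 06:19, same day
→ 2024-02-29 06:19 AMM

2024-02-29 06:19 AMM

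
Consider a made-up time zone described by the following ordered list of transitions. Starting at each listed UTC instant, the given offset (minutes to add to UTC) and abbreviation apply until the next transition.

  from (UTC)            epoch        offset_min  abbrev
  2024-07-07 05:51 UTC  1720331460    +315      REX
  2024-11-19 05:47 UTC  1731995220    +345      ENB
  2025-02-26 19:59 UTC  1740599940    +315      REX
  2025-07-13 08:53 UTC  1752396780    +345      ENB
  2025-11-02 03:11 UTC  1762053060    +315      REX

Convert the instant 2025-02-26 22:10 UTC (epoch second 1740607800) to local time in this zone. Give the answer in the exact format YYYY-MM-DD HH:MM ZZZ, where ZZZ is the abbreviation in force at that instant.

Query: 2025-02-26 22:10 UTC
Rule 3/5 (REX, +05:15): 2025-02-26 19:59 UTC ≤ query < 2025-07-13 08:53 UTC
22·60 + 10 + 315 = 1645 min
1645 = 1·1440 + 205; 205 = 3·60 + 25 → 03:25, 2025-02-26 + 1 day = 2025-02-27
→ 2025-02-27 03:25 REX

2025-02-27 03:25 REX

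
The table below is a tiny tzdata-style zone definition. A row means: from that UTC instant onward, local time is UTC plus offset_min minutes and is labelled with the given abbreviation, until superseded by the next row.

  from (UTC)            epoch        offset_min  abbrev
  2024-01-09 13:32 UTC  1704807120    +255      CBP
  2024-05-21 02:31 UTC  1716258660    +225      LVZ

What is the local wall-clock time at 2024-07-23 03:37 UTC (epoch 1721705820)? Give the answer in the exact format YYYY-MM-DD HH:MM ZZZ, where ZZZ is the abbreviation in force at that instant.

Query: 2024-07-23 03:37 UTC
Rule 2/2 (LVZ, +03:45): 2024-05-21 02:31 UTC ≤ query < +∞
3·60 + 37 + 225 = 442 min
442 = 0·1440 + 442; 442 = 7·60 + 22 → 07:22, same day
→ 2024-07-23 07:22 LVZ

2024-07-23 07:22 LVZ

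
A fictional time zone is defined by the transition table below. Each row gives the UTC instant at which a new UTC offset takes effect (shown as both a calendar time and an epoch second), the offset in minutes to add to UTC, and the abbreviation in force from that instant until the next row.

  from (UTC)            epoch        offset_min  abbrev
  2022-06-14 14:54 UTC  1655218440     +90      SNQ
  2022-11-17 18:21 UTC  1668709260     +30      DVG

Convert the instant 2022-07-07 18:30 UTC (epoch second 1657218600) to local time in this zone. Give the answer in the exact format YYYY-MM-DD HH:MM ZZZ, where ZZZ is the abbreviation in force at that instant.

Query: 2022-07-07 18:30 UTC
Rule 1/2 (SNQ, +01:30): 2022-06-14 14:54 UTC ≤ query < 2022-11-17 18:21 UTC
18·60 + 30 + 90 = 1200 min
1200 = 0·1440 + 1200; 1200 = 20·60 + 0 → 20:00, same day
→ 2022-07-07 20:00 SNQ

2022-07-07 20:00 SNQ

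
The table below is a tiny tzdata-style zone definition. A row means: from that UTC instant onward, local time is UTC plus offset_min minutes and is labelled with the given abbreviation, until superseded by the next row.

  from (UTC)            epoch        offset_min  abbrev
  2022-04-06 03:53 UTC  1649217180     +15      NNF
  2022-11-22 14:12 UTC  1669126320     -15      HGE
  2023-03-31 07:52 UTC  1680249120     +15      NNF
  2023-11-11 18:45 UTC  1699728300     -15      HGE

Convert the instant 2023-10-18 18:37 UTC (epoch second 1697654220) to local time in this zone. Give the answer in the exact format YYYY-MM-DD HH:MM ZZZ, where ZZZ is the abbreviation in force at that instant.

Query: 2023-10-18 18:37 UTC
Rule 3/4 (NNF, +00:15): 2023-03-31 07:52 UTC ≤ query < 2023-11-11 18:45 UTC
18·60 + 37 + 15 = 1132 min
1132 = 0·1440 + 1132; 1132 = 18·60 + 52 → 18:52, same day
→ 2023-10-18 18:52 NNF

2023-10-18 18:52 NNF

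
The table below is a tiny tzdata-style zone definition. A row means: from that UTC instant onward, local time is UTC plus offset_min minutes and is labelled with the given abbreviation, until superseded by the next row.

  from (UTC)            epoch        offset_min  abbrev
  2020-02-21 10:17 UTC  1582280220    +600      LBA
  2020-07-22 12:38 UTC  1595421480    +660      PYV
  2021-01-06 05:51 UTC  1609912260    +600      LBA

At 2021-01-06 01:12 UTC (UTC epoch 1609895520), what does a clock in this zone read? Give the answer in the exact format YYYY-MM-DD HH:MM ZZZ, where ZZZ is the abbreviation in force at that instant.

2021-01-06 12:12 PYV

Query: 2021-01-06 01:12 UTC
Rule 2/3 (PYV, +11:00): 2020-07-22 12:38 UTC ≤ query < 2021-01-06 05:51 UTC
1·60 + 12 + 660 = 732 min
732 = 0·1440 + 732; 732 = 12·60 + 12 → 12:12, same day
→ 2021-01-06 12:12 PYV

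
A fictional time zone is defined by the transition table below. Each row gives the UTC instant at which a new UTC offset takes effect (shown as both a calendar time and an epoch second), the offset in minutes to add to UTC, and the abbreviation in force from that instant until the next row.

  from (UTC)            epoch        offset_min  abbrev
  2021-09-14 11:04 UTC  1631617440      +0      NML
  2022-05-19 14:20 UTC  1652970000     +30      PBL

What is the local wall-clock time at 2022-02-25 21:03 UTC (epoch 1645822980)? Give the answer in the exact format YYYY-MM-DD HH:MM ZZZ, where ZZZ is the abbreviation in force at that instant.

2022-02-25 21:03 NML

Query: 2022-02-25 21:03 UTC
Rule 1/2 (NML, +00:00): 2021-09-14 11:04 UTC ≤ query < 2022-05-19 14:20 UTC
21·60 + 3 + 0 = 1263 min
1263 = 0·1440 + 1263; 1263 = 21·60 + 3 → 21:03, same day
→ 2022-02-25 21:03 NML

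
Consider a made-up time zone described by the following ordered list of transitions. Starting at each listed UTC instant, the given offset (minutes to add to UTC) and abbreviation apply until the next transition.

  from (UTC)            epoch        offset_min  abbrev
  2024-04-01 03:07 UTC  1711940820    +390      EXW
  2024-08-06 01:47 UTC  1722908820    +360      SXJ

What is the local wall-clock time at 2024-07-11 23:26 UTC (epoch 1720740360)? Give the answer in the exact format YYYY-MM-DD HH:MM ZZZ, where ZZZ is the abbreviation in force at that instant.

2024-07-12 05:56 EXW

Query: 2024-07-11 23:26 UTC
Rule 1/2 (EXW, +06:30): 2024-04-01 03:07 UTC ≤ query < 2024-08-06 01:47 UTC
23·60 + 26 + 390 = 1796 min
1796 = 1·1440 + 356; 356 = 5·60 + 56 → 05:56, 2024-07-11 + 1 day = 2024-07-12
→ 2024-07-12 05:56 EXW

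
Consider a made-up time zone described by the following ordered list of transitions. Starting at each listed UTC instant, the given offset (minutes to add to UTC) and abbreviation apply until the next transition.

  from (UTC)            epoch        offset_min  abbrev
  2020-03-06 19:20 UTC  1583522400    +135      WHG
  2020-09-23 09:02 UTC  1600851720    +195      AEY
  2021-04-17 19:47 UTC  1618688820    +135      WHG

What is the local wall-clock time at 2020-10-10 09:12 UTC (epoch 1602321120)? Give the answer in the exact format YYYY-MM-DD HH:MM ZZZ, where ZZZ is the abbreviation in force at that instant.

2020-10-10 12:27 AEY

Query: 2020-10-10 09:12 UTC
Rule 2/3 (AEY, +03:15): 2020-09-23 09:02 UTC ≤ query < 2021-04-17 19:47 UTC
9·60 + 12 + 195 = 747 min
747 = 0·1440 + 747; 747 = 12·60 + 27 → 12:27, same day
→ 2020-10-10 12:27 AEY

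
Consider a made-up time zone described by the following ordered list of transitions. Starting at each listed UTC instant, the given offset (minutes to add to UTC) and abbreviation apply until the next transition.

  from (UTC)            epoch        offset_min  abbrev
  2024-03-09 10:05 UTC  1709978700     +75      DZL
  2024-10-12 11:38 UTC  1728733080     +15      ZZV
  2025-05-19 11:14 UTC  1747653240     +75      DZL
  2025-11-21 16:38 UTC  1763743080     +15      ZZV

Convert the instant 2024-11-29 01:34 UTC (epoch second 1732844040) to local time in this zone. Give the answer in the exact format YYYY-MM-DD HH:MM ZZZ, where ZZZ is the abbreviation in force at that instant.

Query: 2024-11-29 01:34 UTC
Rule 2/4 (ZZV, +00:15): 2024-10-12 11:38 UTC ≤ query < 2025-05-19 11:14 UTC
1·60 + 34 + 15 = 109 min
109 = 0·1440 + 109; 109 = 1·60 + 49 → 01:49, same day
→ 2024-11-29 01:49 ZZV

2024-11-29 01:49 ZZV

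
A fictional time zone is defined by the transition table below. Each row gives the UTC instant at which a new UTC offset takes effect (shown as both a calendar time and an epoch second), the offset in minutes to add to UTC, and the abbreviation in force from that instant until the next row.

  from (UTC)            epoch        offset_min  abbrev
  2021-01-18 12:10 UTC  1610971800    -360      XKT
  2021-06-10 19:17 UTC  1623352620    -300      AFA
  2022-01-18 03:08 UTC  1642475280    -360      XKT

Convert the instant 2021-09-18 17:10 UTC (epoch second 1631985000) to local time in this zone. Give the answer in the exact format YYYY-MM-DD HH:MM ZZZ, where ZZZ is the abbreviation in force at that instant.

Query: 2021-09-18 17:10 UTC
Rule 2/3 (AFA, -05:00): 2021-06-10 19:17 UTC ≤ query < 2022-01-18 03:08 UTC
17·60 + 10 - 300 = 730 min
730 = 0·1440 + 730; 730 = 12·60 + 10 → 12:10, same day
→ 2021-09-18 12:10 AFA

2021-09-18 12:10 AFA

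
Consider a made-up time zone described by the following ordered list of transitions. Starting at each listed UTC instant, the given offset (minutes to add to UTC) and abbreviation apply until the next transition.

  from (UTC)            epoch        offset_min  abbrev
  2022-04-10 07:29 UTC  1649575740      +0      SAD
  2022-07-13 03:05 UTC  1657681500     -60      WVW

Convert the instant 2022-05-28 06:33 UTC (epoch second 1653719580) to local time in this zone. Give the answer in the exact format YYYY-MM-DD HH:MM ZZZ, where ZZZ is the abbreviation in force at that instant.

2022-05-28 06:33 SAD

Query: 2022-05-28 06:33 UTC
Rule 1/2 (SAD, +00:00): 2022-04-10 07:29 UTC ≤ query < 2022-07-13 03:05 UTC
6·60 + 33 + 0 = 393 min
393 = 0·1440 + 393; 393 = 6·60 + 33 → 06:33, same day
→ 2022-05-28 06:33 SAD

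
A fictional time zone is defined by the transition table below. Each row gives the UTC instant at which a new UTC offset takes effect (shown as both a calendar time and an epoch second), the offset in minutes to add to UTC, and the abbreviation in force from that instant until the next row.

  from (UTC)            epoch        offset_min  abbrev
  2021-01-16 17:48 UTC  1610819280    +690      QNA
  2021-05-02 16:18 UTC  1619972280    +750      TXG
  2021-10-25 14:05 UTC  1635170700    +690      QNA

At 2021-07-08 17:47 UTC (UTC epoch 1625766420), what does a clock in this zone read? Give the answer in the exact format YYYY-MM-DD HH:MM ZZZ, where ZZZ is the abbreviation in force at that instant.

Query: 2021-07-08 17:47 UTC
Rule 2/3 (TXG, +12:30): 2021-05-02 16:18 UTC ≤ query < 2021-10-25 14:05 UTC
17·60 + 47 + 750 = 1817 min
1817 = 1·1440 + 377; 377 = 6·60 + 17 → 06:17, 2021-07-08 + 1 day = 2021-07-09
→ 2021-07-09 06:17 TXG

2021-07-09 06:17 TXG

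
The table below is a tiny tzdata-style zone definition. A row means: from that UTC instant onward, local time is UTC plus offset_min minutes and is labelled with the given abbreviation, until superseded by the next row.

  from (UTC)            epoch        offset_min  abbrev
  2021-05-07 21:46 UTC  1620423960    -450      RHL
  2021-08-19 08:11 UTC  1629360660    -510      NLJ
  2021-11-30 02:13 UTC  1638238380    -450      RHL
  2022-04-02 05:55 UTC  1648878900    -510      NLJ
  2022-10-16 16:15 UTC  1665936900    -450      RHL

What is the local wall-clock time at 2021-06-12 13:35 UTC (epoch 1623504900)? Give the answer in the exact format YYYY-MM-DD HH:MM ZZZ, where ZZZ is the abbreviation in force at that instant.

Query: 2021-06-12 13:35 UTC
Rule 1/5 (RHL, -07:30): 2021-05-07 21:46 UTC ≤ query < 2021-08-19 08:11 UTC
13·60 + 35 - 450 = 365 min
365 = 0·1440 + 365; 365 = 6·60 + 5 → 06:05, same day
→ 2021-06-12 06:05 RHL

2021-06-12 06:05 RHL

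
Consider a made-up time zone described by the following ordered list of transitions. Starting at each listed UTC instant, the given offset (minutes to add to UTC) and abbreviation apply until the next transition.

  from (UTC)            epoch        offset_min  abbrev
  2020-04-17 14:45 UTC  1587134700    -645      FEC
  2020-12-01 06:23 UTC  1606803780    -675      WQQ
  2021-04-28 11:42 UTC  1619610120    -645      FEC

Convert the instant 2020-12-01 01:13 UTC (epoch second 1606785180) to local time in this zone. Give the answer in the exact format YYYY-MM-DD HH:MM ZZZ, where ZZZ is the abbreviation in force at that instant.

2020-11-30 14:28 FEC

Query: 2020-12-01 01:13 UTC
Rule 1/3 (FEC, -10:45): 2020-04-17 14:45 UTC ≤ query < 2020-12-01 06:23 UTC
1·60 + 13 - 645 = -572 min
-572 = -1·1440 + 868; 868 = 14·60 + 28 → 14:28, 2020-12-01 - 1 day = 2020-11-30
→ 2020-11-30 14:28 FEC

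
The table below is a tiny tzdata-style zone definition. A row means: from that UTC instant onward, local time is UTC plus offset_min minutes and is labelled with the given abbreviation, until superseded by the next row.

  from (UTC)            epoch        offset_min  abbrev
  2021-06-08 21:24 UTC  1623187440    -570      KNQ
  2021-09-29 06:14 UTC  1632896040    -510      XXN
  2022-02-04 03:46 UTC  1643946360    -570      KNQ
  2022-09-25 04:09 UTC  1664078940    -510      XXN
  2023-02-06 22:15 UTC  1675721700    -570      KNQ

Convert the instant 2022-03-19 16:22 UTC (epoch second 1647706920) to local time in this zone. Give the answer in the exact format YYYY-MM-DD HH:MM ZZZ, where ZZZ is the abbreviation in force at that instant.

2022-03-19 06:52 KNQ

Query: 2022-03-19 16:22 UTC
Rule 3/5 (KNQ, -09:30): 2022-02-04 03:46 UTC ≤ query < 2022-09-25 04:09 UTC
16·60 + 22 - 570 = 412 min
412 = 0·1440 + 412; 412 = 6·60 + 52 → 06:52, same day
→ 2022-03-19 06:52 KNQ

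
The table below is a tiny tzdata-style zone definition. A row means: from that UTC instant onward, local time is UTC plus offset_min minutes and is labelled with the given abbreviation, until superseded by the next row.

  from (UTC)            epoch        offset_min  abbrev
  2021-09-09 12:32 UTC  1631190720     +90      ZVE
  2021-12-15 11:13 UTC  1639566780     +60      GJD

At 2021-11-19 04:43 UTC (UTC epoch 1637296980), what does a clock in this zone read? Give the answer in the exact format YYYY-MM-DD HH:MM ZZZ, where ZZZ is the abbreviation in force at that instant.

Query: 2021-11-19 04:43 UTC
Rule 1/2 (ZVE, +01:30): 2021-09-09 12:32 UTC ≤ query < 2021-12-15 11:13 UTC
4·60 + 43 + 90 = 373 min
373 = 0·1440 + 373; 373 = 6·60 + 13 → 06:13, same day
→ 2021-11-19 06:13 ZVE

2021-11-19 06:13 ZVE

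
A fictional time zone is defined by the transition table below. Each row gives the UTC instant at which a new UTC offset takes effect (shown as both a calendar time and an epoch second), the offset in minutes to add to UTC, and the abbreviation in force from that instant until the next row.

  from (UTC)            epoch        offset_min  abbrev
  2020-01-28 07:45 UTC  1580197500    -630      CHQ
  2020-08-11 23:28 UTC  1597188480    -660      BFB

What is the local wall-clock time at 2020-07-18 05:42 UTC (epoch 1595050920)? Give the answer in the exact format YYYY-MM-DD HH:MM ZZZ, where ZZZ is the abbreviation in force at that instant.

Query: 2020-07-18 05:42 UTC
Rule 1/2 (CHQ, -10:30): 2020-01-28 07:45 UTC ≤ query < 2020-08-11 23:28 UTC
5·60 + 42 - 630 = -288 min
-288 = -1·1440 + 1152; 1152 = 19·60 + 12 → 19:12, 2020-07-18 - 1 day = 2020-07-17
→ 2020-07-17 19:12 CHQ

2020-07-17 19:12 CHQ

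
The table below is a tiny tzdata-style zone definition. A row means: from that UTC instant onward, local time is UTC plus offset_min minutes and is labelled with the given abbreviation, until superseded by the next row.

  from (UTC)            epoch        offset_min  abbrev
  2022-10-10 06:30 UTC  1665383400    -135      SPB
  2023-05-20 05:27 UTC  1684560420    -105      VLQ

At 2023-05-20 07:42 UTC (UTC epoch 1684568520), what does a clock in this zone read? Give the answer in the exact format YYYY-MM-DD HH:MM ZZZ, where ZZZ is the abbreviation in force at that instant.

2023-05-20 05:57 VLQ

Query: 2023-05-20 07:42 UTC
Rule 2/2 (VLQ, -01:45): 2023-05-20 05:27 UTC ≤ query < +∞
7·60 + 42 - 105 = 357 min
357 = 0·1440 + 357; 357 = 5·60 + 57 → 05:57, same day
→ 2023-05-20 05:57 VLQ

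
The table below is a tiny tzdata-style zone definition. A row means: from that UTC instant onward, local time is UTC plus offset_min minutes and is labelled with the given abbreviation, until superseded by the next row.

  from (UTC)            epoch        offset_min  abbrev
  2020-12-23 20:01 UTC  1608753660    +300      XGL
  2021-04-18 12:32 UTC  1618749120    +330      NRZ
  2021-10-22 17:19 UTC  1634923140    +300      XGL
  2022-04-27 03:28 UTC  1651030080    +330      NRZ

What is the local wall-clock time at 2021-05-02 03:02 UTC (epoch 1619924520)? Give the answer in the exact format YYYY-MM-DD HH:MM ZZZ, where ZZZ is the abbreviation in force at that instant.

2021-05-02 08:32 NRZ

Query: 2021-05-02 03:02 UTC
Rule 2/4 (NRZ, +05:30): 2021-04-18 12:32 UTC ≤ query < 2021-10-22 17:19 UTC
3·60 + 2 + 330 = 512 min
512 = 0·1440 + 512; 512 = 8·60 + 32 → 08:32, same day
→ 2021-05-02 08:32 NRZ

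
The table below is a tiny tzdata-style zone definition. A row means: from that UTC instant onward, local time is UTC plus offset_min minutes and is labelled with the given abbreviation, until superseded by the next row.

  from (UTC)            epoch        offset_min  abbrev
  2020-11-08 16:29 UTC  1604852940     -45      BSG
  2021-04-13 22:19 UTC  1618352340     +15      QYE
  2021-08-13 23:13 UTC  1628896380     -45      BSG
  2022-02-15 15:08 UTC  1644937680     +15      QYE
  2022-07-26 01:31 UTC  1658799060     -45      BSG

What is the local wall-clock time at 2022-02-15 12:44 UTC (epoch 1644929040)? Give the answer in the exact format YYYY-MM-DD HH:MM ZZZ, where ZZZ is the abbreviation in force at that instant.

Query: 2022-02-15 12:44 UTC
Rule 3/5 (BSG, -00:45): 2021-08-13 23:13 UTC ≤ query < 2022-02-15 15:08 UTC
12·60 + 44 - 45 = 719 min
719 = 0·1440 + 719; 719 = 11·60 + 59 → 11:59, same day
→ 2022-02-15 11:59 BSG

2022-02-15 11:59 BSG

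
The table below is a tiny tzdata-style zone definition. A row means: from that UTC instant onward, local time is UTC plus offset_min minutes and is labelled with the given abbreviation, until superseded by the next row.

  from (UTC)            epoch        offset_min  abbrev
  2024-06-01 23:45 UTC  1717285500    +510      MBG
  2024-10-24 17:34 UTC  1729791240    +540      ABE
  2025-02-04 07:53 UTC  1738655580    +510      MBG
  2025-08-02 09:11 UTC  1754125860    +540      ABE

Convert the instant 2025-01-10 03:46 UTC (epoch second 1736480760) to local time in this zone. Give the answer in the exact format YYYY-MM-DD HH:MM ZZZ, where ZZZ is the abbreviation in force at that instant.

2025-01-10 12:46 ABE

Query: 2025-01-10 03:46 UTC
Rule 2/4 (ABE, +09:00): 2024-10-24 17:34 UTC ≤ query < 2025-02-04 07:53 UTC
3·60 + 46 + 540 = 766 min
766 = 0·1440 + 766; 766 = 12·60 + 46 → 12:46, same day
→ 2025-01-10 12:46 ABE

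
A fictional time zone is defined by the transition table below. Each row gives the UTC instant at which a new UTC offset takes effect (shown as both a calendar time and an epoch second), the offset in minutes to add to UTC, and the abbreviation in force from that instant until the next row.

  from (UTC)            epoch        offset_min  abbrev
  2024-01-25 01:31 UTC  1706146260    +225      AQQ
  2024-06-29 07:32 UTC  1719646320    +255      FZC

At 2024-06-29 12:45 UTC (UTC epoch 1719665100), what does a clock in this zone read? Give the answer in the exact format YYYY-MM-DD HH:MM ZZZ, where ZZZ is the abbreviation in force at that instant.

2024-06-29 17:00 FZC

Query: 2024-06-29 12:45 UTC
Rule 2/2 (FZC, +04:15): 2024-06-29 07:32 UTC ≤ query < +∞
12·60 + 45 + 255 = 1020 min
1020 = 0·1440 + 1020; 1020 = 17·60 + 0 → 17:00, same day
→ 2024-06-29 17:00 FZC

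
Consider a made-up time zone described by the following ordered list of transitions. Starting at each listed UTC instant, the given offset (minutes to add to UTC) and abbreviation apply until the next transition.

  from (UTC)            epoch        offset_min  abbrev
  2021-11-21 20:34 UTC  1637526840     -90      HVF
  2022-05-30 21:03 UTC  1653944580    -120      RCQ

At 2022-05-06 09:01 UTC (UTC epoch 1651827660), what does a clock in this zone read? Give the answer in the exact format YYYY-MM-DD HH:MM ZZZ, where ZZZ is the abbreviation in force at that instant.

Query: 2022-05-06 09:01 UTC
Rule 1/2 (HVF, -01:30): 2021-11-21 20:34 UTC ≤ query < 2022-05-30 21:03 UTC
9·60 + 1 - 90 = 451 min
451 = 0·1440 + 451; 451 = 7·60 + 31 → 07:31, same day
→ 2022-05-06 07:31 HVF

2022-05-06 07:31 HVF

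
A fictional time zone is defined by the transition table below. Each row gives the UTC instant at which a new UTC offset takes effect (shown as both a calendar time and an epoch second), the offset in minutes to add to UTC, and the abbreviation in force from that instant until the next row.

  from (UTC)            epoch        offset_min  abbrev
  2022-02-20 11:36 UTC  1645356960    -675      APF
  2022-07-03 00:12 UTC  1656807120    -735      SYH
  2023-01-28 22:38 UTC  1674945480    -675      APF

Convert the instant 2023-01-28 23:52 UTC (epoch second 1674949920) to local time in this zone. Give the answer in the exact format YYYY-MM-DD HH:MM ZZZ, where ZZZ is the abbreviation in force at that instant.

2023-01-28 12:37 APF

Query: 2023-01-28 23:52 UTC
Rule 3/3 (APF, -11:15): 2023-01-28 22:38 UTC ≤ query < +∞
23·60 + 52 - 675 = 757 min
757 = 0·1440 + 757; 757 = 12·60 + 37 → 12:37, same day
→ 2023-01-28 12:37 APF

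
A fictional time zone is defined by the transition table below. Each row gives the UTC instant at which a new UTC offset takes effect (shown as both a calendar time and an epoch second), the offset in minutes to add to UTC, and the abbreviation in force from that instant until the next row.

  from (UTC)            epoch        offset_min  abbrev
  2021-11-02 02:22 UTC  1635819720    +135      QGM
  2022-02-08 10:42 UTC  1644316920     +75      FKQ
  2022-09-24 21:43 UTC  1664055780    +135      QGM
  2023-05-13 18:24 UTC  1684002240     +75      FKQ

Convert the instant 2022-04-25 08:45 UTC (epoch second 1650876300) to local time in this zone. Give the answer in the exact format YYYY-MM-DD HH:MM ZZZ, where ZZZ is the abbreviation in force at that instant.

2022-04-25 10:00 FKQ

Query: 2022-04-25 08:45 UTC
Rule 2/4 (FKQ, +01:15): 2022-02-08 10:42 UTC ≤ query < 2022-09-24 21:43 UTC
8·60 + 45 + 75 = 600 min
600 = 0·1440 + 600; 600 = 10·60 + 0 → 10:00, same day
→ 2022-04-25 10:00 FKQ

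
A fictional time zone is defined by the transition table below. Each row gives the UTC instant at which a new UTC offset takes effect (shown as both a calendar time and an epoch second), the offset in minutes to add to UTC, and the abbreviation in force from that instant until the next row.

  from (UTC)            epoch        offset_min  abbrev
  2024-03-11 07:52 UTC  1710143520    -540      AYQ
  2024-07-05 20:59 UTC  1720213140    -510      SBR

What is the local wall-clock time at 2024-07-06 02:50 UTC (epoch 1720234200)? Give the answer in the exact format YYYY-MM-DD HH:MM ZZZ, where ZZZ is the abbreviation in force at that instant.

Query: 2024-07-06 02:50 UTC
Rule 2/2 (SBR, -08:30): 2024-07-05 20:59 UTC ≤ query < +∞
2·60 + 50 - 510 = -340 min
-340 = -1·1440 + 1100; 1100 = 18·60 + 20 → 18:20, 2024-07-06 - 1 day = 2024-07-05
→ 2024-07-05 18:20 SBR

2024-07-05 18:20 SBR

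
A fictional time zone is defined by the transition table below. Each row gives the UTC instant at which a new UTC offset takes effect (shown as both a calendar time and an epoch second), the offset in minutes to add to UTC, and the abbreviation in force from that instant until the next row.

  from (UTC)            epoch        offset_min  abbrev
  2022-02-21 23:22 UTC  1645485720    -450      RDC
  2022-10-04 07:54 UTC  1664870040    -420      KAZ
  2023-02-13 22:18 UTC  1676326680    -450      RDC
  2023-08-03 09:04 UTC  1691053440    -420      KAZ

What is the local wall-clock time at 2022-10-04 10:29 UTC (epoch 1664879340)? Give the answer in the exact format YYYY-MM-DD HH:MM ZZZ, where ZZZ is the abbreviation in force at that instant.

2022-10-04 03:29 KAZ

Query: 2022-10-04 10:29 UTC
Rule 2/4 (KAZ, -07:00): 2022-10-04 07:54 UTC ≤ query < 2023-02-13 22:18 UTC
10·60 + 29 - 420 = 209 min
209 = 0·1440 + 209; 209 = 3·60 + 29 → 03:29, same day
→ 2022-10-04 03:29 KAZ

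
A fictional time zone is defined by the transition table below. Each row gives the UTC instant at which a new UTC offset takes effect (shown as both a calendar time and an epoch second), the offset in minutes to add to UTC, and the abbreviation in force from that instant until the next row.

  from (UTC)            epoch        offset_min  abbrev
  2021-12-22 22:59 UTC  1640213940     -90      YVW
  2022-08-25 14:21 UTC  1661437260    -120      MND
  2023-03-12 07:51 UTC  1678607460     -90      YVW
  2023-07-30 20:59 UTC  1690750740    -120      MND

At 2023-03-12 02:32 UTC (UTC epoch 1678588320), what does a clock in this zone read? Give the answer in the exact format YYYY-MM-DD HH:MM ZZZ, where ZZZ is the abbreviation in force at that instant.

Query: 2023-03-12 02:32 UTC
Rule 2/4 (MND, -02:00): 2022-08-25 14:21 UTC ≤ query < 2023-03-12 07:51 UTC
2·60 + 32 - 120 = 32 min
32 = 0·1440 + 32; 32 = 0·60 + 32 → 00:32, same day
→ 2023-03-12 00:32 MND

2023-03-12 00:32 MND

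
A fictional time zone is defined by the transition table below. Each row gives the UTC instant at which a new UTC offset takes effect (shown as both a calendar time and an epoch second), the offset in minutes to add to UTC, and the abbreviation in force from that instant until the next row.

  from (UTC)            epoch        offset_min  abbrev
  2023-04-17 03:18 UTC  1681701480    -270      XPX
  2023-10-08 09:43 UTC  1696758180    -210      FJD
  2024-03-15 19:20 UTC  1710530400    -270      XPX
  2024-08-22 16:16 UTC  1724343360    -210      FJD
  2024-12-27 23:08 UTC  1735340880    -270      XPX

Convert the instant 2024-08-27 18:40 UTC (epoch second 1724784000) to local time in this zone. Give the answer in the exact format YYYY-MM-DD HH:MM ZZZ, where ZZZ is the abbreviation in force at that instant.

2024-08-27 15:10 FJD

Query: 2024-08-27 18:40 UTC
Rule 4/5 (FJD, -03:30): 2024-08-22 16:16 UTC ≤ query < 2024-12-27 23:08 UTC
18·60 + 40 - 210 = 910 min
910 = 0·1440 + 910; 910 = 15·60 + 10 → 15:10, same day
→ 2024-08-27 15:10 FJD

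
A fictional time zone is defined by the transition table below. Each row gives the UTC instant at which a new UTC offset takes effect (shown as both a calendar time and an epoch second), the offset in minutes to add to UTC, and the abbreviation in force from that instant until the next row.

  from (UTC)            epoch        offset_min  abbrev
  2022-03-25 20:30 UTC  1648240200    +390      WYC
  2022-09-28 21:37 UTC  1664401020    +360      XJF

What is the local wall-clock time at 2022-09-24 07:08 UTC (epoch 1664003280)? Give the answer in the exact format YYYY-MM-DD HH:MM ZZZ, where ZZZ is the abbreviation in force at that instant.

2022-09-24 13:38 WYC

Query: 2022-09-24 07:08 UTC
Rule 1/2 (WYC, +06:30): 2022-03-25 20:30 UTC ≤ query < 2022-09-28 21:37 UTC
7·60 + 8 + 390 = 818 min
818 = 0·1440 + 818; 818 = 13·60 + 38 → 13:38, same day
→ 2022-09-24 13:38 WYC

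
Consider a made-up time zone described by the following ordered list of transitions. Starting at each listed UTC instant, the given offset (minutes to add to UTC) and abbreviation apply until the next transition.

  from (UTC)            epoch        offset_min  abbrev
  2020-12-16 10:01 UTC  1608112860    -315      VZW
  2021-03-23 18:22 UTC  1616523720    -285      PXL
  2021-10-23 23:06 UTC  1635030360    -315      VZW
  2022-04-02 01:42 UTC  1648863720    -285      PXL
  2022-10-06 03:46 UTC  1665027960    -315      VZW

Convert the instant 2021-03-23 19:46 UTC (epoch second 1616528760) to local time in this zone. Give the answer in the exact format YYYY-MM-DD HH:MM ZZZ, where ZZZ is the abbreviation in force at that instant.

2021-03-23 15:01 PXL

Query: 2021-03-23 19:46 UTC
Rule 2/5 (PXL, -04:45): 2021-03-23 18:22 UTC ≤ query < 2021-10-23 23:06 UTC
19·60 + 46 - 285 = 901 min
901 = 0·1440 + 901; 901 = 15·60 + 1 → 15:01, same day
→ 2021-03-23 15:01 PXL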